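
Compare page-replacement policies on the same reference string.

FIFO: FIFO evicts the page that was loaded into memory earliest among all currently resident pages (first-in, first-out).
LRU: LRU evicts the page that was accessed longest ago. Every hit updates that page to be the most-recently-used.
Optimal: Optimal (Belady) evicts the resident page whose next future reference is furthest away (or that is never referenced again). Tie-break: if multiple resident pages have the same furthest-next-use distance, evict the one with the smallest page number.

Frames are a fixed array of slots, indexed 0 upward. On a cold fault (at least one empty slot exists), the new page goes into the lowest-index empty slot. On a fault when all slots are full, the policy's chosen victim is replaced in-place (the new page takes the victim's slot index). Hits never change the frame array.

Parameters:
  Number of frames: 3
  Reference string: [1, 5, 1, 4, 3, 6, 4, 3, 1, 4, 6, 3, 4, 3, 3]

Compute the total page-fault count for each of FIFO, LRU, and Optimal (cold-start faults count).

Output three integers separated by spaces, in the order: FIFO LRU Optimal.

Answer: 8 8 7

Derivation:
--- FIFO ---
  step 0: ref 1 -> FAULT, frames=[1,-,-] (faults so far: 1)
  step 1: ref 5 -> FAULT, frames=[1,5,-] (faults so far: 2)
  step 2: ref 1 -> HIT, frames=[1,5,-] (faults so far: 2)
  step 3: ref 4 -> FAULT, frames=[1,5,4] (faults so far: 3)
  step 4: ref 3 -> FAULT, evict 1, frames=[3,5,4] (faults so far: 4)
  step 5: ref 6 -> FAULT, evict 5, frames=[3,6,4] (faults so far: 5)
  step 6: ref 4 -> HIT, frames=[3,6,4] (faults so far: 5)
  step 7: ref 3 -> HIT, frames=[3,6,4] (faults so far: 5)
  step 8: ref 1 -> FAULT, evict 4, frames=[3,6,1] (faults so far: 6)
  step 9: ref 4 -> FAULT, evict 3, frames=[4,6,1] (faults so far: 7)
  step 10: ref 6 -> HIT, frames=[4,6,1] (faults so far: 7)
  step 11: ref 3 -> FAULT, evict 6, frames=[4,3,1] (faults so far: 8)
  step 12: ref 4 -> HIT, frames=[4,3,1] (faults so far: 8)
  step 13: ref 3 -> HIT, frames=[4,3,1] (faults so far: 8)
  step 14: ref 3 -> HIT, frames=[4,3,1] (faults so far: 8)
  FIFO total faults: 8
--- LRU ---
  step 0: ref 1 -> FAULT, frames=[1,-,-] (faults so far: 1)
  step 1: ref 5 -> FAULT, frames=[1,5,-] (faults so far: 2)
  step 2: ref 1 -> HIT, frames=[1,5,-] (faults so far: 2)
  step 3: ref 4 -> FAULT, frames=[1,5,4] (faults so far: 3)
  step 4: ref 3 -> FAULT, evict 5, frames=[1,3,4] (faults so far: 4)
  step 5: ref 6 -> FAULT, evict 1, frames=[6,3,4] (faults so far: 5)
  step 6: ref 4 -> HIT, frames=[6,3,4] (faults so far: 5)
  step 7: ref 3 -> HIT, frames=[6,3,4] (faults so far: 5)
  step 8: ref 1 -> FAULT, evict 6, frames=[1,3,4] (faults so far: 6)
  step 9: ref 4 -> HIT, frames=[1,3,4] (faults so far: 6)
  step 10: ref 6 -> FAULT, evict 3, frames=[1,6,4] (faults so far: 7)
  step 11: ref 3 -> FAULT, evict 1, frames=[3,6,4] (faults so far: 8)
  step 12: ref 4 -> HIT, frames=[3,6,4] (faults so far: 8)
  step 13: ref 3 -> HIT, frames=[3,6,4] (faults so far: 8)
  step 14: ref 3 -> HIT, frames=[3,6,4] (faults so far: 8)
  LRU total faults: 8
--- Optimal ---
  step 0: ref 1 -> FAULT, frames=[1,-,-] (faults so far: 1)
  step 1: ref 5 -> FAULT, frames=[1,5,-] (faults so far: 2)
  step 2: ref 1 -> HIT, frames=[1,5,-] (faults so far: 2)
  step 3: ref 4 -> FAULT, frames=[1,5,4] (faults so far: 3)
  step 4: ref 3 -> FAULT, evict 5, frames=[1,3,4] (faults so far: 4)
  step 5: ref 6 -> FAULT, evict 1, frames=[6,3,4] (faults so far: 5)
  step 6: ref 4 -> HIT, frames=[6,3,4] (faults so far: 5)
  step 7: ref 3 -> HIT, frames=[6,3,4] (faults so far: 5)
  step 8: ref 1 -> FAULT, evict 3, frames=[6,1,4] (faults so far: 6)
  step 9: ref 4 -> HIT, frames=[6,1,4] (faults so far: 6)
  step 10: ref 6 -> HIT, frames=[6,1,4] (faults so far: 6)
  step 11: ref 3 -> FAULT, evict 1, frames=[6,3,4] (faults so far: 7)
  step 12: ref 4 -> HIT, frames=[6,3,4] (faults so far: 7)
  step 13: ref 3 -> HIT, frames=[6,3,4] (faults so far: 7)
  step 14: ref 3 -> HIT, frames=[6,3,4] (faults so far: 7)
  Optimal total faults: 7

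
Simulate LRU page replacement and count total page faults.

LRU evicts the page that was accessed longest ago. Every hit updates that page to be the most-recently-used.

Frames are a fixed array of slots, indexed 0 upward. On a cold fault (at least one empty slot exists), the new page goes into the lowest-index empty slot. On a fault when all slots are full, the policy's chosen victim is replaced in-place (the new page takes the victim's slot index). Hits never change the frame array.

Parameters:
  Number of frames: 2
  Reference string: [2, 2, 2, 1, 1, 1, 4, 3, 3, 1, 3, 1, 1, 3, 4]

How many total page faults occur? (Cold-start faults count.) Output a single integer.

Step 0: ref 2 → FAULT, frames=[2,-]
Step 1: ref 2 → HIT, frames=[2,-]
Step 2: ref 2 → HIT, frames=[2,-]
Step 3: ref 1 → FAULT, frames=[2,1]
Step 4: ref 1 → HIT, frames=[2,1]
Step 5: ref 1 → HIT, frames=[2,1]
Step 6: ref 4 → FAULT (evict 2), frames=[4,1]
Step 7: ref 3 → FAULT (evict 1), frames=[4,3]
Step 8: ref 3 → HIT, frames=[4,3]
Step 9: ref 1 → FAULT (evict 4), frames=[1,3]
Step 10: ref 3 → HIT, frames=[1,3]
Step 11: ref 1 → HIT, frames=[1,3]
Step 12: ref 1 → HIT, frames=[1,3]
Step 13: ref 3 → HIT, frames=[1,3]
Step 14: ref 4 → FAULT (evict 1), frames=[4,3]
Total faults: 6

Answer: 6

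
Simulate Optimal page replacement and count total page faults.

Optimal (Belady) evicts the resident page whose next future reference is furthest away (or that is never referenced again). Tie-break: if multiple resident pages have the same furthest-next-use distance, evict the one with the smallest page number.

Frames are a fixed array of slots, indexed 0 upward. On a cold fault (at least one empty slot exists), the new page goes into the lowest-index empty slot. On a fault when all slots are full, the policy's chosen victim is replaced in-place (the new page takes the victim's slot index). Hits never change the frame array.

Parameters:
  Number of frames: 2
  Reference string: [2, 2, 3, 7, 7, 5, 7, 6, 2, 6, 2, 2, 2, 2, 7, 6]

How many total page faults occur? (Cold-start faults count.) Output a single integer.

Answer: 7

Derivation:
Step 0: ref 2 → FAULT, frames=[2,-]
Step 1: ref 2 → HIT, frames=[2,-]
Step 2: ref 3 → FAULT, frames=[2,3]
Step 3: ref 7 → FAULT (evict 3), frames=[2,7]
Step 4: ref 7 → HIT, frames=[2,7]
Step 5: ref 5 → FAULT (evict 2), frames=[5,7]
Step 6: ref 7 → HIT, frames=[5,7]
Step 7: ref 6 → FAULT (evict 5), frames=[6,7]
Step 8: ref 2 → FAULT (evict 7), frames=[6,2]
Step 9: ref 6 → HIT, frames=[6,2]
Step 10: ref 2 → HIT, frames=[6,2]
Step 11: ref 2 → HIT, frames=[6,2]
Step 12: ref 2 → HIT, frames=[6,2]
Step 13: ref 2 → HIT, frames=[6,2]
Step 14: ref 7 → FAULT (evict 2), frames=[6,7]
Step 15: ref 6 → HIT, frames=[6,7]
Total faults: 7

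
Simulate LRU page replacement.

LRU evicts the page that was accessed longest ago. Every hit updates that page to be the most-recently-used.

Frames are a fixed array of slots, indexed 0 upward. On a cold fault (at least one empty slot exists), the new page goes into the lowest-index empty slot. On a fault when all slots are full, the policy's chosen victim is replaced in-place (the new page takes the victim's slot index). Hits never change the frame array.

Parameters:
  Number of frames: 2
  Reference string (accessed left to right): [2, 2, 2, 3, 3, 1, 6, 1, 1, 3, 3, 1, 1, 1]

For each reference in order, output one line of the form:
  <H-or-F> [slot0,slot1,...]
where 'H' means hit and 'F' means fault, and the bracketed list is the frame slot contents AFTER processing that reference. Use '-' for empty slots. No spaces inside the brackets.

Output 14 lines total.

F [2,-]
H [2,-]
H [2,-]
F [2,3]
H [2,3]
F [1,3]
F [1,6]
H [1,6]
H [1,6]
F [1,3]
H [1,3]
H [1,3]
H [1,3]
H [1,3]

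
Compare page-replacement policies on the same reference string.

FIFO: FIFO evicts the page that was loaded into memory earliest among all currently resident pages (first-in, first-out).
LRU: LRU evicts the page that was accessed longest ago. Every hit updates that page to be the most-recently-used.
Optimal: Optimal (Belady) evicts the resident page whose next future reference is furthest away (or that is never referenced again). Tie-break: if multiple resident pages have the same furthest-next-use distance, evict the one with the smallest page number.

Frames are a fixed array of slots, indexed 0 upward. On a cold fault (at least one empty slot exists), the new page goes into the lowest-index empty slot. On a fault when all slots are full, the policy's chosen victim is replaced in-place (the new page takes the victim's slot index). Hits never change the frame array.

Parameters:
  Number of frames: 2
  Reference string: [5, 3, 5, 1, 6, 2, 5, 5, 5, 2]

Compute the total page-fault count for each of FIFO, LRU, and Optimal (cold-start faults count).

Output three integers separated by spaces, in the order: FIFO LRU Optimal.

Answer: 6 6 5

Derivation:
--- FIFO ---
  step 0: ref 5 -> FAULT, frames=[5,-] (faults so far: 1)
  step 1: ref 3 -> FAULT, frames=[5,3] (faults so far: 2)
  step 2: ref 5 -> HIT, frames=[5,3] (faults so far: 2)
  step 3: ref 1 -> FAULT, evict 5, frames=[1,3] (faults so far: 3)
  step 4: ref 6 -> FAULT, evict 3, frames=[1,6] (faults so far: 4)
  step 5: ref 2 -> FAULT, evict 1, frames=[2,6] (faults so far: 5)
  step 6: ref 5 -> FAULT, evict 6, frames=[2,5] (faults so far: 6)
  step 7: ref 5 -> HIT, frames=[2,5] (faults so far: 6)
  step 8: ref 5 -> HIT, frames=[2,5] (faults so far: 6)
  step 9: ref 2 -> HIT, frames=[2,5] (faults so far: 6)
  FIFO total faults: 6
--- LRU ---
  step 0: ref 5 -> FAULT, frames=[5,-] (faults so far: 1)
  step 1: ref 3 -> FAULT, frames=[5,3] (faults so far: 2)
  step 2: ref 5 -> HIT, frames=[5,3] (faults so far: 2)
  step 3: ref 1 -> FAULT, evict 3, frames=[5,1] (faults so far: 3)
  step 4: ref 6 -> FAULT, evict 5, frames=[6,1] (faults so far: 4)
  step 5: ref 2 -> FAULT, evict 1, frames=[6,2] (faults so far: 5)
  step 6: ref 5 -> FAULT, evict 6, frames=[5,2] (faults so far: 6)
  step 7: ref 5 -> HIT, frames=[5,2] (faults so far: 6)
  step 8: ref 5 -> HIT, frames=[5,2] (faults so far: 6)
  step 9: ref 2 -> HIT, frames=[5,2] (faults so far: 6)
  LRU total faults: 6
--- Optimal ---
  step 0: ref 5 -> FAULT, frames=[5,-] (faults so far: 1)
  step 1: ref 3 -> FAULT, frames=[5,3] (faults so far: 2)
  step 2: ref 5 -> HIT, frames=[5,3] (faults so far: 2)
  step 3: ref 1 -> FAULT, evict 3, frames=[5,1] (faults so far: 3)
  step 4: ref 6 -> FAULT, evict 1, frames=[5,6] (faults so far: 4)
  step 5: ref 2 -> FAULT, evict 6, frames=[5,2] (faults so far: 5)
  step 6: ref 5 -> HIT, frames=[5,2] (faults so far: 5)
  step 7: ref 5 -> HIT, frames=[5,2] (faults so far: 5)
  step 8: ref 5 -> HIT, frames=[5,2] (faults so far: 5)
  step 9: ref 2 -> HIT, frames=[5,2] (faults so far: 5)
  Optimal total faults: 5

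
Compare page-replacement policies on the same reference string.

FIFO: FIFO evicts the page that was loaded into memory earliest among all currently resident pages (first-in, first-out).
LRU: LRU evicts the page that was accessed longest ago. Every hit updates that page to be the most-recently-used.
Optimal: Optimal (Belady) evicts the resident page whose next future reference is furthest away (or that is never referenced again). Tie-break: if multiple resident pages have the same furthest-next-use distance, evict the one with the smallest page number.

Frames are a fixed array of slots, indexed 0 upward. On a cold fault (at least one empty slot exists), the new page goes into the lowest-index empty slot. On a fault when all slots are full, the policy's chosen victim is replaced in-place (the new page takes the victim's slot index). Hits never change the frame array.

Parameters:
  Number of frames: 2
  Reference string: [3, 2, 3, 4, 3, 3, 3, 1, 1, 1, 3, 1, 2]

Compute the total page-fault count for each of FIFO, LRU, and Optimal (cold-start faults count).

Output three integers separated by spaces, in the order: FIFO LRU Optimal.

Answer: 6 5 5

Derivation:
--- FIFO ---
  step 0: ref 3 -> FAULT, frames=[3,-] (faults so far: 1)
  step 1: ref 2 -> FAULT, frames=[3,2] (faults so far: 2)
  step 2: ref 3 -> HIT, frames=[3,2] (faults so far: 2)
  step 3: ref 4 -> FAULT, evict 3, frames=[4,2] (faults so far: 3)
  step 4: ref 3 -> FAULT, evict 2, frames=[4,3] (faults so far: 4)
  step 5: ref 3 -> HIT, frames=[4,3] (faults so far: 4)
  step 6: ref 3 -> HIT, frames=[4,3] (faults so far: 4)
  step 7: ref 1 -> FAULT, evict 4, frames=[1,3] (faults so far: 5)
  step 8: ref 1 -> HIT, frames=[1,3] (faults so far: 5)
  step 9: ref 1 -> HIT, frames=[1,3] (faults so far: 5)
  step 10: ref 3 -> HIT, frames=[1,3] (faults so far: 5)
  step 11: ref 1 -> HIT, frames=[1,3] (faults so far: 5)
  step 12: ref 2 -> FAULT, evict 3, frames=[1,2] (faults so far: 6)
  FIFO total faults: 6
--- LRU ---
  step 0: ref 3 -> FAULT, frames=[3,-] (faults so far: 1)
  step 1: ref 2 -> FAULT, frames=[3,2] (faults so far: 2)
  step 2: ref 3 -> HIT, frames=[3,2] (faults so far: 2)
  step 3: ref 4 -> FAULT, evict 2, frames=[3,4] (faults so far: 3)
  step 4: ref 3 -> HIT, frames=[3,4] (faults so far: 3)
  step 5: ref 3 -> HIT, frames=[3,4] (faults so far: 3)
  step 6: ref 3 -> HIT, frames=[3,4] (faults so far: 3)
  step 7: ref 1 -> FAULT, evict 4, frames=[3,1] (faults so far: 4)
  step 8: ref 1 -> HIT, frames=[3,1] (faults so far: 4)
  step 9: ref 1 -> HIT, frames=[3,1] (faults so far: 4)
  step 10: ref 3 -> HIT, frames=[3,1] (faults so far: 4)
  step 11: ref 1 -> HIT, frames=[3,1] (faults so far: 4)
  step 12: ref 2 -> FAULT, evict 3, frames=[2,1] (faults so far: 5)
  LRU total faults: 5
--- Optimal ---
  step 0: ref 3 -> FAULT, frames=[3,-] (faults so far: 1)
  step 1: ref 2 -> FAULT, frames=[3,2] (faults so far: 2)
  step 2: ref 3 -> HIT, frames=[3,2] (faults so far: 2)
  step 3: ref 4 -> FAULT, evict 2, frames=[3,4] (faults so far: 3)
  step 4: ref 3 -> HIT, frames=[3,4] (faults so far: 3)
  step 5: ref 3 -> HIT, frames=[3,4] (faults so far: 3)
  step 6: ref 3 -> HIT, frames=[3,4] (faults so far: 3)
  step 7: ref 1 -> FAULT, evict 4, frames=[3,1] (faults so far: 4)
  step 8: ref 1 -> HIT, frames=[3,1] (faults so far: 4)
  step 9: ref 1 -> HIT, frames=[3,1] (faults so far: 4)
  step 10: ref 3 -> HIT, frames=[3,1] (faults so far: 4)
  step 11: ref 1 -> HIT, frames=[3,1] (faults so far: 4)
  step 12: ref 2 -> FAULT, evict 1, frames=[3,2] (faults so far: 5)
  Optimal total faults: 5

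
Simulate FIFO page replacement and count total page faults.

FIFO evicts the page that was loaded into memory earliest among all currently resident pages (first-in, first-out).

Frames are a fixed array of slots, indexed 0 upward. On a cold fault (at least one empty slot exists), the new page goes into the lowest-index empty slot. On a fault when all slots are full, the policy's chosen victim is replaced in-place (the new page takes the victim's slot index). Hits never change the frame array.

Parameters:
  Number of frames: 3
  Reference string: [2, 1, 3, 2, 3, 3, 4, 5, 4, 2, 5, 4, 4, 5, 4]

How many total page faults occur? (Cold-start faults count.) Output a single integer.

Answer: 6

Derivation:
Step 0: ref 2 → FAULT, frames=[2,-,-]
Step 1: ref 1 → FAULT, frames=[2,1,-]
Step 2: ref 3 → FAULT, frames=[2,1,3]
Step 3: ref 2 → HIT, frames=[2,1,3]
Step 4: ref 3 → HIT, frames=[2,1,3]
Step 5: ref 3 → HIT, frames=[2,1,3]
Step 6: ref 4 → FAULT (evict 2), frames=[4,1,3]
Step 7: ref 5 → FAULT (evict 1), frames=[4,5,3]
Step 8: ref 4 → HIT, frames=[4,5,3]
Step 9: ref 2 → FAULT (evict 3), frames=[4,5,2]
Step 10: ref 5 → HIT, frames=[4,5,2]
Step 11: ref 4 → HIT, frames=[4,5,2]
Step 12: ref 4 → HIT, frames=[4,5,2]
Step 13: ref 5 → HIT, frames=[4,5,2]
Step 14: ref 4 → HIT, frames=[4,5,2]
Total faults: 6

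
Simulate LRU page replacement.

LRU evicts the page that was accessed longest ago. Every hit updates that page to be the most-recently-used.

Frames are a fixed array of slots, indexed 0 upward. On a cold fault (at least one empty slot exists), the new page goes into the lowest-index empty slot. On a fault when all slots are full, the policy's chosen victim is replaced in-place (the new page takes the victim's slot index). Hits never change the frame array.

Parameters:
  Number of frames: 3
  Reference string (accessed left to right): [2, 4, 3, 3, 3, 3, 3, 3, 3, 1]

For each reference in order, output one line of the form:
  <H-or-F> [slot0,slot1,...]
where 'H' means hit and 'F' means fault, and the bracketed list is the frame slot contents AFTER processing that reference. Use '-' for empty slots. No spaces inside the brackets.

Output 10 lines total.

F [2,-,-]
F [2,4,-]
F [2,4,3]
H [2,4,3]
H [2,4,3]
H [2,4,3]
H [2,4,3]
H [2,4,3]
H [2,4,3]
F [1,4,3]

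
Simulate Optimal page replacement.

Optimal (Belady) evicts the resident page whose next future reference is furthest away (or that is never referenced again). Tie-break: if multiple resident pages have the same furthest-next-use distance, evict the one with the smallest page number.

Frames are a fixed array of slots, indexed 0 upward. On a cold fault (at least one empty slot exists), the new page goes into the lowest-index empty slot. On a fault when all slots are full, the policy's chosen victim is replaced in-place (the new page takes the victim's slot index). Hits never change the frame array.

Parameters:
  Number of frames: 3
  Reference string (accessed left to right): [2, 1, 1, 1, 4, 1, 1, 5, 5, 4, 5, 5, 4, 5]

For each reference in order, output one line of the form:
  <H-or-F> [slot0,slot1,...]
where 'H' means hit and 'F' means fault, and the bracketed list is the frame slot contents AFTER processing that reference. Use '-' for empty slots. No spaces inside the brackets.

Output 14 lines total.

F [2,-,-]
F [2,1,-]
H [2,1,-]
H [2,1,-]
F [2,1,4]
H [2,1,4]
H [2,1,4]
F [2,5,4]
H [2,5,4]
H [2,5,4]
H [2,5,4]
H [2,5,4]
H [2,5,4]
H [2,5,4]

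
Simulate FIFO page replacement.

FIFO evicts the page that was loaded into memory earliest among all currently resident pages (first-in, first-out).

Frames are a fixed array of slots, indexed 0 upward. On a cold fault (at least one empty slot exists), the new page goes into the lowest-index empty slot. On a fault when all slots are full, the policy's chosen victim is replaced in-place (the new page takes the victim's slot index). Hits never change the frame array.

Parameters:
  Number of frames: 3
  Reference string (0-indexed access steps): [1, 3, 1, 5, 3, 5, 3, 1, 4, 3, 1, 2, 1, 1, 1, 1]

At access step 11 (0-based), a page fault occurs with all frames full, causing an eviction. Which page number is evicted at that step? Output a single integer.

Answer: 5

Derivation:
Step 0: ref 1 -> FAULT, frames=[1,-,-]
Step 1: ref 3 -> FAULT, frames=[1,3,-]
Step 2: ref 1 -> HIT, frames=[1,3,-]
Step 3: ref 5 -> FAULT, frames=[1,3,5]
Step 4: ref 3 -> HIT, frames=[1,3,5]
Step 5: ref 5 -> HIT, frames=[1,3,5]
Step 6: ref 3 -> HIT, frames=[1,3,5]
Step 7: ref 1 -> HIT, frames=[1,3,5]
Step 8: ref 4 -> FAULT, evict 1, frames=[4,3,5]
Step 9: ref 3 -> HIT, frames=[4,3,5]
Step 10: ref 1 -> FAULT, evict 3, frames=[4,1,5]
Step 11: ref 2 -> FAULT, evict 5, frames=[4,1,2]
At step 11: evicted page 5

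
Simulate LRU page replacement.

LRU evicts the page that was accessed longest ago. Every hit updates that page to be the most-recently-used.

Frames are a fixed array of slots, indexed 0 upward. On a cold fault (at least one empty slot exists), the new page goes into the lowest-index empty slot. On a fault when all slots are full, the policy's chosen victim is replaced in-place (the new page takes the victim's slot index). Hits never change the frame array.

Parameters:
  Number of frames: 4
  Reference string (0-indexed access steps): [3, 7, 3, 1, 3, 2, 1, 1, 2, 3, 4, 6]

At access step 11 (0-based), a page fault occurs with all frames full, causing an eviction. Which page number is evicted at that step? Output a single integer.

Answer: 1

Derivation:
Step 0: ref 3 -> FAULT, frames=[3,-,-,-]
Step 1: ref 7 -> FAULT, frames=[3,7,-,-]
Step 2: ref 3 -> HIT, frames=[3,7,-,-]
Step 3: ref 1 -> FAULT, frames=[3,7,1,-]
Step 4: ref 3 -> HIT, frames=[3,7,1,-]
Step 5: ref 2 -> FAULT, frames=[3,7,1,2]
Step 6: ref 1 -> HIT, frames=[3,7,1,2]
Step 7: ref 1 -> HIT, frames=[3,7,1,2]
Step 8: ref 2 -> HIT, frames=[3,7,1,2]
Step 9: ref 3 -> HIT, frames=[3,7,1,2]
Step 10: ref 4 -> FAULT, evict 7, frames=[3,4,1,2]
Step 11: ref 6 -> FAULT, evict 1, frames=[3,4,6,2]
At step 11: evicted page 1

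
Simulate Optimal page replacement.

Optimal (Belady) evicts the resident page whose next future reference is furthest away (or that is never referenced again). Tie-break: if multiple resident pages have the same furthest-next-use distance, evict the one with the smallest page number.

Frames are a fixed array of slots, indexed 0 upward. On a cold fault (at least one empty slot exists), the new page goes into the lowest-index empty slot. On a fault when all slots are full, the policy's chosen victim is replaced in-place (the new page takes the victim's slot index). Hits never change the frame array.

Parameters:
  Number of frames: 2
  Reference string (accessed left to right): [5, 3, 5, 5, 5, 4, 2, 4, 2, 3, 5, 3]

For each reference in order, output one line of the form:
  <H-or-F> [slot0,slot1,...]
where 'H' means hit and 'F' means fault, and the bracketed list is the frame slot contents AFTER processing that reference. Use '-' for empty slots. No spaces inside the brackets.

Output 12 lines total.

F [5,-]
F [5,3]
H [5,3]
H [5,3]
H [5,3]
F [4,3]
F [4,2]
H [4,2]
H [4,2]
F [4,3]
F [5,3]
H [5,3]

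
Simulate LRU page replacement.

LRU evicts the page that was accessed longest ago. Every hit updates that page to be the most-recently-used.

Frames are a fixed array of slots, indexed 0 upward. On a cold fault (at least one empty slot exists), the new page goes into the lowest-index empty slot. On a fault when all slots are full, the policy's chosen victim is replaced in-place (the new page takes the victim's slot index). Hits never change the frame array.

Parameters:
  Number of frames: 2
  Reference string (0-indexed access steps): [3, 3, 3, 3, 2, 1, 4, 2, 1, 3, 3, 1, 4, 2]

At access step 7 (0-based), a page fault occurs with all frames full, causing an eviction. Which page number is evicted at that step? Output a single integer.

Answer: 1

Derivation:
Step 0: ref 3 -> FAULT, frames=[3,-]
Step 1: ref 3 -> HIT, frames=[3,-]
Step 2: ref 3 -> HIT, frames=[3,-]
Step 3: ref 3 -> HIT, frames=[3,-]
Step 4: ref 2 -> FAULT, frames=[3,2]
Step 5: ref 1 -> FAULT, evict 3, frames=[1,2]
Step 6: ref 4 -> FAULT, evict 2, frames=[1,4]
Step 7: ref 2 -> FAULT, evict 1, frames=[2,4]
At step 7: evicted page 1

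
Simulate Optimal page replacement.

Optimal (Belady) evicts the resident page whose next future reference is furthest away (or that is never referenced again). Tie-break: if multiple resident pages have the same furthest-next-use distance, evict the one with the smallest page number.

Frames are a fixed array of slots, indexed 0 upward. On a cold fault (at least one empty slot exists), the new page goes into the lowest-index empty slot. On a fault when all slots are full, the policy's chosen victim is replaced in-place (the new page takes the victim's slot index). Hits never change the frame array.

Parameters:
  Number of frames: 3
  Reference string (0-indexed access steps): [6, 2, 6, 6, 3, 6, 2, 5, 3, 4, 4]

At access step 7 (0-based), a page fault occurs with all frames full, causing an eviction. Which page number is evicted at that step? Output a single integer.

Step 0: ref 6 -> FAULT, frames=[6,-,-]
Step 1: ref 2 -> FAULT, frames=[6,2,-]
Step 2: ref 6 -> HIT, frames=[6,2,-]
Step 3: ref 6 -> HIT, frames=[6,2,-]
Step 4: ref 3 -> FAULT, frames=[6,2,3]
Step 5: ref 6 -> HIT, frames=[6,2,3]
Step 6: ref 2 -> HIT, frames=[6,2,3]
Step 7: ref 5 -> FAULT, evict 2, frames=[6,5,3]
At step 7: evicted page 2

Answer: 2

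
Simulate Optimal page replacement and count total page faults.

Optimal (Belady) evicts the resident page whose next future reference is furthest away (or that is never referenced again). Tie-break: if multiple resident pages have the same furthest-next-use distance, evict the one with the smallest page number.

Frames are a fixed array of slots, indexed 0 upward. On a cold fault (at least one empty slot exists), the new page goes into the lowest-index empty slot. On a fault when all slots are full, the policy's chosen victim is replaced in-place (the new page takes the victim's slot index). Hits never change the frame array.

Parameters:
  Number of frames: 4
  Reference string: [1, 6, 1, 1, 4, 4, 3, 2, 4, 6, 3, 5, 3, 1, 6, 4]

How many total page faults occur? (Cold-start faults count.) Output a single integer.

Answer: 7

Derivation:
Step 0: ref 1 → FAULT, frames=[1,-,-,-]
Step 1: ref 6 → FAULT, frames=[1,6,-,-]
Step 2: ref 1 → HIT, frames=[1,6,-,-]
Step 3: ref 1 → HIT, frames=[1,6,-,-]
Step 4: ref 4 → FAULT, frames=[1,6,4,-]
Step 5: ref 4 → HIT, frames=[1,6,4,-]
Step 6: ref 3 → FAULT, frames=[1,6,4,3]
Step 7: ref 2 → FAULT (evict 1), frames=[2,6,4,3]
Step 8: ref 4 → HIT, frames=[2,6,4,3]
Step 9: ref 6 → HIT, frames=[2,6,4,3]
Step 10: ref 3 → HIT, frames=[2,6,4,3]
Step 11: ref 5 → FAULT (evict 2), frames=[5,6,4,3]
Step 12: ref 3 → HIT, frames=[5,6,4,3]
Step 13: ref 1 → FAULT (evict 3), frames=[5,6,4,1]
Step 14: ref 6 → HIT, frames=[5,6,4,1]
Step 15: ref 4 → HIT, frames=[5,6,4,1]
Total faults: 7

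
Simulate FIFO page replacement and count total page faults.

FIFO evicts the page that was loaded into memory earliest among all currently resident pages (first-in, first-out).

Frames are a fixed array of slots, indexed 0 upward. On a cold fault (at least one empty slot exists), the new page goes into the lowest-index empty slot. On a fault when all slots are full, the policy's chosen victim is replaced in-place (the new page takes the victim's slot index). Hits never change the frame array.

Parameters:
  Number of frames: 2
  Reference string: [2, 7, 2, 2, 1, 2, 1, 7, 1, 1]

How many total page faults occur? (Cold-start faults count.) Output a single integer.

Answer: 6

Derivation:
Step 0: ref 2 → FAULT, frames=[2,-]
Step 1: ref 7 → FAULT, frames=[2,7]
Step 2: ref 2 → HIT, frames=[2,7]
Step 3: ref 2 → HIT, frames=[2,7]
Step 4: ref 1 → FAULT (evict 2), frames=[1,7]
Step 5: ref 2 → FAULT (evict 7), frames=[1,2]
Step 6: ref 1 → HIT, frames=[1,2]
Step 7: ref 7 → FAULT (evict 1), frames=[7,2]
Step 8: ref 1 → FAULT (evict 2), frames=[7,1]
Step 9: ref 1 → HIT, frames=[7,1]
Total faults: 6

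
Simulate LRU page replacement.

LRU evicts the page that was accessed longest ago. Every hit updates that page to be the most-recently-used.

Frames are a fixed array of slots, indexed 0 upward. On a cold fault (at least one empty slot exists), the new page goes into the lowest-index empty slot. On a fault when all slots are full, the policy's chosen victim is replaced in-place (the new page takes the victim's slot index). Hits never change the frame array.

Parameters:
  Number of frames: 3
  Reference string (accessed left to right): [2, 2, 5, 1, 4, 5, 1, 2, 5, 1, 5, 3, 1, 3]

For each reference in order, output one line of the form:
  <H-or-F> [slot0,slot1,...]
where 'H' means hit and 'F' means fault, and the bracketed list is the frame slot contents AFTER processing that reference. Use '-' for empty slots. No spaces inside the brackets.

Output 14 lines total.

F [2,-,-]
H [2,-,-]
F [2,5,-]
F [2,5,1]
F [4,5,1]
H [4,5,1]
H [4,5,1]
F [2,5,1]
H [2,5,1]
H [2,5,1]
H [2,5,1]
F [3,5,1]
H [3,5,1]
H [3,5,1]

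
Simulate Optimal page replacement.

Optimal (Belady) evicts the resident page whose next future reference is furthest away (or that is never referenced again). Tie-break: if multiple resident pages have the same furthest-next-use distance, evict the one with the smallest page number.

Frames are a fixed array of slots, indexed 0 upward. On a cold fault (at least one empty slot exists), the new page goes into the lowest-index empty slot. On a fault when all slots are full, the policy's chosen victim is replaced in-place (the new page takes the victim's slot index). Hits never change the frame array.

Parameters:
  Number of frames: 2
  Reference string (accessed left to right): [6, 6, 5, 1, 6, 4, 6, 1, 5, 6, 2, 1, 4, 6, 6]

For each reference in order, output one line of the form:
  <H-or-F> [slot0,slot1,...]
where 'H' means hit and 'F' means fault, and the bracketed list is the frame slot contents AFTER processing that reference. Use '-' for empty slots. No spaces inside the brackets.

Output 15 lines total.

F [6,-]
H [6,-]
F [6,5]
F [6,1]
H [6,1]
F [6,4]
H [6,4]
F [6,1]
F [6,5]
H [6,5]
F [6,2]
F [6,1]
F [6,4]
H [6,4]
H [6,4]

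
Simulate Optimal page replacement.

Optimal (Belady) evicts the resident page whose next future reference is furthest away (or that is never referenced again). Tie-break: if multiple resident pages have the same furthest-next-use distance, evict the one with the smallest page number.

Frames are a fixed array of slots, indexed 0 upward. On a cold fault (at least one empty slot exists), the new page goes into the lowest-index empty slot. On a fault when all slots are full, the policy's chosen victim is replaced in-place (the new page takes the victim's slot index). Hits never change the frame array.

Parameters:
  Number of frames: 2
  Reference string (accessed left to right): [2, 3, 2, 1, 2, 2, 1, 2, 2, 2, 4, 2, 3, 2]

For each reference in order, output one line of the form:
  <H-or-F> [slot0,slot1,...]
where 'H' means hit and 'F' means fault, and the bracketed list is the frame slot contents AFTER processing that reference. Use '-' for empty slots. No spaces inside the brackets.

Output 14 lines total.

F [2,-]
F [2,3]
H [2,3]
F [2,1]
H [2,1]
H [2,1]
H [2,1]
H [2,1]
H [2,1]
H [2,1]
F [2,4]
H [2,4]
F [2,3]
H [2,3]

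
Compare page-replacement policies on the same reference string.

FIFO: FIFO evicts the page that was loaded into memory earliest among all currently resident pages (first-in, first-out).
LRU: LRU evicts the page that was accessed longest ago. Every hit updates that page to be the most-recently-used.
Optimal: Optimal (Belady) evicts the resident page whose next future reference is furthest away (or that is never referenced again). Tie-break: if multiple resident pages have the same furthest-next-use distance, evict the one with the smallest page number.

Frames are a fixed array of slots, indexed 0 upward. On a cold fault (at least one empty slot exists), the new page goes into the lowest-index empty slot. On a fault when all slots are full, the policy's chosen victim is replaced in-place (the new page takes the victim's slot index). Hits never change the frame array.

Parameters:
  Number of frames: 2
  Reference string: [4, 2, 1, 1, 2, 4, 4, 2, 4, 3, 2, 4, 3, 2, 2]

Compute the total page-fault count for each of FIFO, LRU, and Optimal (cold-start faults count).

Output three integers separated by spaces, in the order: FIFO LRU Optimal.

Answer: 8 9 7

Derivation:
--- FIFO ---
  step 0: ref 4 -> FAULT, frames=[4,-] (faults so far: 1)
  step 1: ref 2 -> FAULT, frames=[4,2] (faults so far: 2)
  step 2: ref 1 -> FAULT, evict 4, frames=[1,2] (faults so far: 3)
  step 3: ref 1 -> HIT, frames=[1,2] (faults so far: 3)
  step 4: ref 2 -> HIT, frames=[1,2] (faults so far: 3)
  step 5: ref 4 -> FAULT, evict 2, frames=[1,4] (faults so far: 4)
  step 6: ref 4 -> HIT, frames=[1,4] (faults so far: 4)
  step 7: ref 2 -> FAULT, evict 1, frames=[2,4] (faults so far: 5)
  step 8: ref 4 -> HIT, frames=[2,4] (faults so far: 5)
  step 9: ref 3 -> FAULT, evict 4, frames=[2,3] (faults so far: 6)
  step 10: ref 2 -> HIT, frames=[2,3] (faults so far: 6)
  step 11: ref 4 -> FAULT, evict 2, frames=[4,3] (faults so far: 7)
  step 12: ref 3 -> HIT, frames=[4,3] (faults so far: 7)
  step 13: ref 2 -> FAULT, evict 3, frames=[4,2] (faults so far: 8)
  step 14: ref 2 -> HIT, frames=[4,2] (faults so far: 8)
  FIFO total faults: 8
--- LRU ---
  step 0: ref 4 -> FAULT, frames=[4,-] (faults so far: 1)
  step 1: ref 2 -> FAULT, frames=[4,2] (faults so far: 2)
  step 2: ref 1 -> FAULT, evict 4, frames=[1,2] (faults so far: 3)
  step 3: ref 1 -> HIT, frames=[1,2] (faults so far: 3)
  step 4: ref 2 -> HIT, frames=[1,2] (faults so far: 3)
  step 5: ref 4 -> FAULT, evict 1, frames=[4,2] (faults so far: 4)
  step 6: ref 4 -> HIT, frames=[4,2] (faults so far: 4)
  step 7: ref 2 -> HIT, frames=[4,2] (faults so far: 4)
  step 8: ref 4 -> HIT, frames=[4,2] (faults so far: 4)
  step 9: ref 3 -> FAULT, evict 2, frames=[4,3] (faults so far: 5)
  step 10: ref 2 -> FAULT, evict 4, frames=[2,3] (faults so far: 6)
  step 11: ref 4 -> FAULT, evict 3, frames=[2,4] (faults so far: 7)
  step 12: ref 3 -> FAULT, evict 2, frames=[3,4] (faults so far: 8)
  step 13: ref 2 -> FAULT, evict 4, frames=[3,2] (faults so far: 9)
  step 14: ref 2 -> HIT, frames=[3,2] (faults so far: 9)
  LRU total faults: 9
--- Optimal ---
  step 0: ref 4 -> FAULT, frames=[4,-] (faults so far: 1)
  step 1: ref 2 -> FAULT, frames=[4,2] (faults so far: 2)
  step 2: ref 1 -> FAULT, evict 4, frames=[1,2] (faults so far: 3)
  step 3: ref 1 -> HIT, frames=[1,2] (faults so far: 3)
  step 4: ref 2 -> HIT, frames=[1,2] (faults so far: 3)
  step 5: ref 4 -> FAULT, evict 1, frames=[4,2] (faults so far: 4)
  step 6: ref 4 -> HIT, frames=[4,2] (faults so far: 4)
  step 7: ref 2 -> HIT, frames=[4,2] (faults so far: 4)
  step 8: ref 4 -> HIT, frames=[4,2] (faults so far: 4)
  step 9: ref 3 -> FAULT, evict 4, frames=[3,2] (faults so far: 5)
  step 10: ref 2 -> HIT, frames=[3,2] (faults so far: 5)
  step 11: ref 4 -> FAULT, evict 2, frames=[3,4] (faults so far: 6)
  step 12: ref 3 -> HIT, frames=[3,4] (faults so far: 6)
  step 13: ref 2 -> FAULT, evict 3, frames=[2,4] (faults so far: 7)
  step 14: ref 2 -> HIT, frames=[2,4] (faults so far: 7)
  Optimal total faults: 7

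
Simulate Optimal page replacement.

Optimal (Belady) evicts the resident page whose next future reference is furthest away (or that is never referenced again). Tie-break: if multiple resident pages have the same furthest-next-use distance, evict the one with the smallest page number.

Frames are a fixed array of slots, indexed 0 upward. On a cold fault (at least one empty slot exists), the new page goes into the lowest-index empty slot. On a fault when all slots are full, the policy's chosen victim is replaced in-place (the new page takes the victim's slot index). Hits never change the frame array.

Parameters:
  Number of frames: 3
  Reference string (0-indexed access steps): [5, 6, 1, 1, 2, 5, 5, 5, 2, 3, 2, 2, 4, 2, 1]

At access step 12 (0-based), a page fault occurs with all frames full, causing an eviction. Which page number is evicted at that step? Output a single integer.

Step 0: ref 5 -> FAULT, frames=[5,-,-]
Step 1: ref 6 -> FAULT, frames=[5,6,-]
Step 2: ref 1 -> FAULT, frames=[5,6,1]
Step 3: ref 1 -> HIT, frames=[5,6,1]
Step 4: ref 2 -> FAULT, evict 6, frames=[5,2,1]
Step 5: ref 5 -> HIT, frames=[5,2,1]
Step 6: ref 5 -> HIT, frames=[5,2,1]
Step 7: ref 5 -> HIT, frames=[5,2,1]
Step 8: ref 2 -> HIT, frames=[5,2,1]
Step 9: ref 3 -> FAULT, evict 5, frames=[3,2,1]
Step 10: ref 2 -> HIT, frames=[3,2,1]
Step 11: ref 2 -> HIT, frames=[3,2,1]
Step 12: ref 4 -> FAULT, evict 3, frames=[4,2,1]
At step 12: evicted page 3

Answer: 3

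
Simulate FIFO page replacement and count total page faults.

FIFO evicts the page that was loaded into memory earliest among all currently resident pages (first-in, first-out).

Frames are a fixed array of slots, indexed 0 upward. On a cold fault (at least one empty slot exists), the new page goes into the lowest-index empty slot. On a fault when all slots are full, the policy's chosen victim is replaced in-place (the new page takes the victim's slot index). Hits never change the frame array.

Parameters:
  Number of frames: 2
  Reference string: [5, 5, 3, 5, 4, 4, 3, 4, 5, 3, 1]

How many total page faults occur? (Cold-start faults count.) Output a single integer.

Step 0: ref 5 → FAULT, frames=[5,-]
Step 1: ref 5 → HIT, frames=[5,-]
Step 2: ref 3 → FAULT, frames=[5,3]
Step 3: ref 5 → HIT, frames=[5,3]
Step 4: ref 4 → FAULT (evict 5), frames=[4,3]
Step 5: ref 4 → HIT, frames=[4,3]
Step 6: ref 3 → HIT, frames=[4,3]
Step 7: ref 4 → HIT, frames=[4,3]
Step 8: ref 5 → FAULT (evict 3), frames=[4,5]
Step 9: ref 3 → FAULT (evict 4), frames=[3,5]
Step 10: ref 1 → FAULT (evict 5), frames=[3,1]
Total faults: 6

Answer: 6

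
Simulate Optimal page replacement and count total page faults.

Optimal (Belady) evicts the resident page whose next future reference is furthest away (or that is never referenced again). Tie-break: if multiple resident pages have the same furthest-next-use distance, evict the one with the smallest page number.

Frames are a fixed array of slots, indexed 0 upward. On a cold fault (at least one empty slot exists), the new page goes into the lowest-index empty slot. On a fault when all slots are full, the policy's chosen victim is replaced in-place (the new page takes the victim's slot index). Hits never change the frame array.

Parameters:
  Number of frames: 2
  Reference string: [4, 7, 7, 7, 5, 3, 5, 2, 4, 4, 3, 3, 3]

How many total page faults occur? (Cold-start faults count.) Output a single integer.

Answer: 6

Derivation:
Step 0: ref 4 → FAULT, frames=[4,-]
Step 1: ref 7 → FAULT, frames=[4,7]
Step 2: ref 7 → HIT, frames=[4,7]
Step 3: ref 7 → HIT, frames=[4,7]
Step 4: ref 5 → FAULT (evict 7), frames=[4,5]
Step 5: ref 3 → FAULT (evict 4), frames=[3,5]
Step 6: ref 5 → HIT, frames=[3,5]
Step 7: ref 2 → FAULT (evict 5), frames=[3,2]
Step 8: ref 4 → FAULT (evict 2), frames=[3,4]
Step 9: ref 4 → HIT, frames=[3,4]
Step 10: ref 3 → HIT, frames=[3,4]
Step 11: ref 3 → HIT, frames=[3,4]
Step 12: ref 3 → HIT, frames=[3,4]
Total faults: 6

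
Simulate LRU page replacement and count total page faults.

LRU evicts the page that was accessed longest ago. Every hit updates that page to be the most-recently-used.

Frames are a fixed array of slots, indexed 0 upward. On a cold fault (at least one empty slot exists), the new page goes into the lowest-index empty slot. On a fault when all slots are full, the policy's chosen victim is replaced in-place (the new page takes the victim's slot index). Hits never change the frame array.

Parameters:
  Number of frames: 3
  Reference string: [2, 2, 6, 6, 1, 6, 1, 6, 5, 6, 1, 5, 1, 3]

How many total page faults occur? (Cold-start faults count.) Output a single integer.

Step 0: ref 2 → FAULT, frames=[2,-,-]
Step 1: ref 2 → HIT, frames=[2,-,-]
Step 2: ref 6 → FAULT, frames=[2,6,-]
Step 3: ref 6 → HIT, frames=[2,6,-]
Step 4: ref 1 → FAULT, frames=[2,6,1]
Step 5: ref 6 → HIT, frames=[2,6,1]
Step 6: ref 1 → HIT, frames=[2,6,1]
Step 7: ref 6 → HIT, frames=[2,6,1]
Step 8: ref 5 → FAULT (evict 2), frames=[5,6,1]
Step 9: ref 6 → HIT, frames=[5,6,1]
Step 10: ref 1 → HIT, frames=[5,6,1]
Step 11: ref 5 → HIT, frames=[5,6,1]
Step 12: ref 1 → HIT, frames=[5,6,1]
Step 13: ref 3 → FAULT (evict 6), frames=[5,3,1]
Total faults: 5

Answer: 5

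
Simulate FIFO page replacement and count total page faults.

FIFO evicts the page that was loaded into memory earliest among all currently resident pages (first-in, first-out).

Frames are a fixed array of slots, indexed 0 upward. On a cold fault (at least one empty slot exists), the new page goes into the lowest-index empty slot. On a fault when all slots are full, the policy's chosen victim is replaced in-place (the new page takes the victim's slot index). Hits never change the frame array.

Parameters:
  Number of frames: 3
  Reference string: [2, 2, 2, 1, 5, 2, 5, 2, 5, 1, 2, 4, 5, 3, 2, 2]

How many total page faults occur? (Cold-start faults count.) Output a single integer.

Answer: 6

Derivation:
Step 0: ref 2 → FAULT, frames=[2,-,-]
Step 1: ref 2 → HIT, frames=[2,-,-]
Step 2: ref 2 → HIT, frames=[2,-,-]
Step 3: ref 1 → FAULT, frames=[2,1,-]
Step 4: ref 5 → FAULT, frames=[2,1,5]
Step 5: ref 2 → HIT, frames=[2,1,5]
Step 6: ref 5 → HIT, frames=[2,1,5]
Step 7: ref 2 → HIT, frames=[2,1,5]
Step 8: ref 5 → HIT, frames=[2,1,5]
Step 9: ref 1 → HIT, frames=[2,1,5]
Step 10: ref 2 → HIT, frames=[2,1,5]
Step 11: ref 4 → FAULT (evict 2), frames=[4,1,5]
Step 12: ref 5 → HIT, frames=[4,1,5]
Step 13: ref 3 → FAULT (evict 1), frames=[4,3,5]
Step 14: ref 2 → FAULT (evict 5), frames=[4,3,2]
Step 15: ref 2 → HIT, frames=[4,3,2]
Total faults: 6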